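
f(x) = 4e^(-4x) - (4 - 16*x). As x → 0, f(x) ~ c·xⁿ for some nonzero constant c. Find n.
2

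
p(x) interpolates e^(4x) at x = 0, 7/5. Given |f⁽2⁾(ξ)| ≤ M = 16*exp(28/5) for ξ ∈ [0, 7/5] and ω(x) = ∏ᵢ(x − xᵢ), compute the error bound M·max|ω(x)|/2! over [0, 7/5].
98*exp(28/5)/25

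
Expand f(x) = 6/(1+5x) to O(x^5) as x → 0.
6 - 30*x + 150*x**2 - 750*x**3 + 3750*x**4 + O(x**5)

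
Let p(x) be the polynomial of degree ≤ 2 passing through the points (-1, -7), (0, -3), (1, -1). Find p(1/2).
-7/4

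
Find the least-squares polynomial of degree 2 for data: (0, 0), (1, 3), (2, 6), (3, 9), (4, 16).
12/35 + (53/35)x + (4/7)x²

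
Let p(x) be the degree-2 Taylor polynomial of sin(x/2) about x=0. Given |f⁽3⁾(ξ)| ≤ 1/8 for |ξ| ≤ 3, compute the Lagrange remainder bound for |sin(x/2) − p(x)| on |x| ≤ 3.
9/16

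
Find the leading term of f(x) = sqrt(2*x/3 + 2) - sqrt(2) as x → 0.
sqrt(2)*x/6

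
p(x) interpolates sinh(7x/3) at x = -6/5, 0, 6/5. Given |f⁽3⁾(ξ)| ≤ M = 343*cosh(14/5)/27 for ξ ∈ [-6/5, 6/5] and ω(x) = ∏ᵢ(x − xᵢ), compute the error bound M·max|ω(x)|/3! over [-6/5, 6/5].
2744*sqrt(3)*cosh(14/5)/3375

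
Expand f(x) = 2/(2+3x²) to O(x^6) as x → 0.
1 - 3*x**2/2 + 9*x**4/4 + O(x**6)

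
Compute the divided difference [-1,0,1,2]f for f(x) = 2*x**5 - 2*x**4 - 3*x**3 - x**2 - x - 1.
3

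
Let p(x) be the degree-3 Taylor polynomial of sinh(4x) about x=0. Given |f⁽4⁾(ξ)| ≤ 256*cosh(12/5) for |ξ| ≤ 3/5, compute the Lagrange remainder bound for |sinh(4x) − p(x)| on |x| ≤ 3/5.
864*cosh(12/5)/625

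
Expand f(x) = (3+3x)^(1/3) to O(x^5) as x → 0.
3**(1/3) + 3**(1/3)*x/3 - 3**(1/3)*x**2/9 + 5*3**(1/3)*x**3/81 - 10*3**(1/3)*x**4/243 + O(x**5)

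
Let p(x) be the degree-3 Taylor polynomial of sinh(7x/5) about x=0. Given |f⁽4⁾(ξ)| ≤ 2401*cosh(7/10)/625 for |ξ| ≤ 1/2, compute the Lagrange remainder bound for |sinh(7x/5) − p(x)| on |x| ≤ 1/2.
2401*cosh(7/10)/240000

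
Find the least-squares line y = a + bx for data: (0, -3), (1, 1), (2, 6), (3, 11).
a = -33/10, b = 47/10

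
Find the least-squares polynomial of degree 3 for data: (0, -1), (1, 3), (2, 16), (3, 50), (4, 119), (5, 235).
-64/63 + (767/189)x + (-19/9)x² + (58/27)x³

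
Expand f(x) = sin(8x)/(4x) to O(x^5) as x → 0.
2 - 64*x**2/3 + 1024*x**4/15 + O(x**5)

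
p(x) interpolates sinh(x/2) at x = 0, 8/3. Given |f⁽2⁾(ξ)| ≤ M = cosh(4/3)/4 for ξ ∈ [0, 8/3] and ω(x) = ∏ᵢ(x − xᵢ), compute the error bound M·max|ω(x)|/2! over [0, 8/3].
2*cosh(4/3)/9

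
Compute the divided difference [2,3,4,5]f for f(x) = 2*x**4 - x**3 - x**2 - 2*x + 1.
27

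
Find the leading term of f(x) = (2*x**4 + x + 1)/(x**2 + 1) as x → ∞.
2*x**2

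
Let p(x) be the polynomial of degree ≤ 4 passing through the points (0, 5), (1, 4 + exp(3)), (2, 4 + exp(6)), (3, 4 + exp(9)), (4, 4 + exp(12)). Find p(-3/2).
-385*exp(9)/32 - 693*exp(3)/32 + 1667/128 + 1485*exp(6)/64 + 315*exp(12)/128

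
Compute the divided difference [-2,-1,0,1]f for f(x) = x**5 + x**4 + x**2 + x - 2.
3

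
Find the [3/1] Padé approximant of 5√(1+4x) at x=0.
(-5*x**3 + 15*x**2 + 45*x/2 + 5)/(5*x/2 + 1)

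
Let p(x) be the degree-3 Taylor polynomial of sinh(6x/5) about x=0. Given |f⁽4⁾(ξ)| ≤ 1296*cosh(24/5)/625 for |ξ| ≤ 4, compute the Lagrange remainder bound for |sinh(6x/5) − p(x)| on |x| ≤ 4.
13824*cosh(24/5)/625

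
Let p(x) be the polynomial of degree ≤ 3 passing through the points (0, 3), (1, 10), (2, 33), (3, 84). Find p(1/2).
21/4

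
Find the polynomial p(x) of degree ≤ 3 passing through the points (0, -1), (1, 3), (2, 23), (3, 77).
3*x**3 - x**2 + 2*x - 1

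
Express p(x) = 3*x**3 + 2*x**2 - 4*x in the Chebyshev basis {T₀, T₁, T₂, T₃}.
T₀ + (-7/4)T₁ + T₂ + (3/4)T₃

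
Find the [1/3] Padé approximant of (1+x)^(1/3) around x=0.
(5*x/6 + 1)/(x**3/81 - x**2/18 + x/2 + 1)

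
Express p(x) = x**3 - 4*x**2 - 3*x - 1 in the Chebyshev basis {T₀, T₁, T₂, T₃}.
(-3)T₀ + (-9/4)T₁ + (-2)T₂ + (1/4)T₃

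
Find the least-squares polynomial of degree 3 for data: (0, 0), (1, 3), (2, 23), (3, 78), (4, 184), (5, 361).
-1/21 + (38/63)x + (-17/42)x² + (53/18)x³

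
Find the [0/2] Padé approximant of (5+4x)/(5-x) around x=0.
1/(4*x**2/5 - x + 1)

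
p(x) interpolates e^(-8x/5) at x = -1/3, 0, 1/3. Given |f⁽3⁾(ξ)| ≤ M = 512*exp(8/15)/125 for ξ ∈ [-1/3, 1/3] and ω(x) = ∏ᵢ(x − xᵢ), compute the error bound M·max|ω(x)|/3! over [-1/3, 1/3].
512*sqrt(3)*exp(8/15)/91125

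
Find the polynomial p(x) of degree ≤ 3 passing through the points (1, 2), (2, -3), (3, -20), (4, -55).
-x**3 + 2*x + 1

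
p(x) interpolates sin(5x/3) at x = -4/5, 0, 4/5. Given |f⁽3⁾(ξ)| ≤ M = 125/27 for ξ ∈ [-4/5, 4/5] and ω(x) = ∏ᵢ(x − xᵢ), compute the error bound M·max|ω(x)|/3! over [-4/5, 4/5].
64*sqrt(3)/729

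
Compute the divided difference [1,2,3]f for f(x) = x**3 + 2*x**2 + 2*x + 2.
8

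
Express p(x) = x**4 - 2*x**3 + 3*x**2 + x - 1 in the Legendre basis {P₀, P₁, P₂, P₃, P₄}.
(1/5)P₀ + (-1/5)P₁ + (18/7)P₂ + (-4/5)P₃ + (8/35)P₄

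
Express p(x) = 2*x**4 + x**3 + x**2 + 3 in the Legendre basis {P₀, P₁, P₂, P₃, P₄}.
(56/15)P₀ + (3/5)P₁ + (38/21)P₂ + (2/5)P₃ + (16/35)P₄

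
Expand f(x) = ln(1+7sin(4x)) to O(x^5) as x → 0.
28*x - 392*x**2 + 21728*x**3/3 - 454720*x**4/3 + O(x**5)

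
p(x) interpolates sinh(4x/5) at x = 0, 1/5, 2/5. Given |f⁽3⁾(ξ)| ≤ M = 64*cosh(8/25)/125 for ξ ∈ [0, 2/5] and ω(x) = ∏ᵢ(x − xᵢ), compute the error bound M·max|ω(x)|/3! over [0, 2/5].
64*sqrt(3)*cosh(8/25)/421875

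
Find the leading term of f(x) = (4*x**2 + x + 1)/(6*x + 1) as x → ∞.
2*x/3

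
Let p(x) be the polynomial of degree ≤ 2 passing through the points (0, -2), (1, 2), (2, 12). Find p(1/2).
-3/4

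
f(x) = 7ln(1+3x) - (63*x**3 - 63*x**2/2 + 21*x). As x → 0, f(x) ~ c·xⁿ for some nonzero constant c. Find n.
4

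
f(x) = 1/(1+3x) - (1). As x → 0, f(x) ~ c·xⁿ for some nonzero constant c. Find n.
1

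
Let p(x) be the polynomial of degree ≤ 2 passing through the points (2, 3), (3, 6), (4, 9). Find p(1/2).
-3/2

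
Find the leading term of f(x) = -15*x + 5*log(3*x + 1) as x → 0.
-45*x**2/2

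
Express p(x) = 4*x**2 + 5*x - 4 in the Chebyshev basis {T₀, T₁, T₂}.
(-2)T₀ + (5)T₁ + (2)T₂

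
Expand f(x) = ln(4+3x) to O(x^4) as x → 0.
log(4) + 3*x/4 - 9*x**2/32 + 9*x**3/64 + O(x**4)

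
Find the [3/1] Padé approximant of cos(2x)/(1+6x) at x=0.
(x**3/9 - 103*x**2/51 + x/306 + 1)/(1837*x/306 + 1)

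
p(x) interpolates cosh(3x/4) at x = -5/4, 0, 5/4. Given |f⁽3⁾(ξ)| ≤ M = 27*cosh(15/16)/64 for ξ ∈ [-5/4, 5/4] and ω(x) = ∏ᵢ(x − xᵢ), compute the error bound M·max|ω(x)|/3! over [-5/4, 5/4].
125*sqrt(3)*cosh(15/16)/4096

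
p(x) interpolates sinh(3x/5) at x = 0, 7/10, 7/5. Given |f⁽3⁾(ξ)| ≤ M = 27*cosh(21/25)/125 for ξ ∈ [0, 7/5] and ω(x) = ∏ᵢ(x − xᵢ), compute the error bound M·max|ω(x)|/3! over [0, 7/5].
343*sqrt(3)*cosh(21/25)/125000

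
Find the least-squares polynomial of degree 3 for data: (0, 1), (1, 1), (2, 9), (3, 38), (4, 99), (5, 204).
22/21 + (-5/9)x + (-137/84)x² + (71/36)x³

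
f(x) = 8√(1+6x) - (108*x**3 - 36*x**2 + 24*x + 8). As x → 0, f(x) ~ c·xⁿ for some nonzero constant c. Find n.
4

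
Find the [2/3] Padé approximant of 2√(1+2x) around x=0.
(7*x**2/2 + 28*x/5 + 2)/(-x**3/20 + 9*x**2/20 + 9*x/5 + 1)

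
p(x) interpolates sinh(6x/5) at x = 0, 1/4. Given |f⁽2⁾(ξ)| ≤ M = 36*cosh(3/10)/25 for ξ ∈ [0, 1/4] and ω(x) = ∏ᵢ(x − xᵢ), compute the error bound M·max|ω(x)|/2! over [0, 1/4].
9*cosh(3/10)/800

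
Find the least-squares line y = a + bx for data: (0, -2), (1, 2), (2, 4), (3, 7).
a = -8/5, b = 29/10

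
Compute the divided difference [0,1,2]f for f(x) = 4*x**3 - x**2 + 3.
11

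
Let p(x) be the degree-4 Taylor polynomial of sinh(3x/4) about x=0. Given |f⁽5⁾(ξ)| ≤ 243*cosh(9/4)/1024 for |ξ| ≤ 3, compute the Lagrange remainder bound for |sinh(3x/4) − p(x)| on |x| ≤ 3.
19683*cosh(9/4)/40960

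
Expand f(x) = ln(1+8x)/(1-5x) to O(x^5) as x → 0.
8*x + 8*x**2 + 632*x**3/3 + 88*x**4/3 + O(x**5)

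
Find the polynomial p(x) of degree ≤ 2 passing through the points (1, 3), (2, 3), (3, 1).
-x**2 + 3*x + 1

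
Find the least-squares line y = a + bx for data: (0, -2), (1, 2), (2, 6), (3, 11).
a = -11/5, b = 43/10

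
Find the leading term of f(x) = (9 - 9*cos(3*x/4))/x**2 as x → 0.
81/32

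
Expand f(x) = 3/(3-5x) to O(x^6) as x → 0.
1 + 5*x/3 + 25*x**2/9 + 125*x**3/27 + 625*x**4/81 + 3125*x**5/243 + O(x**6)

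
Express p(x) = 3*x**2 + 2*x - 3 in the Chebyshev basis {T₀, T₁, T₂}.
(-3/2)T₀ + (2)T₁ + (3/2)T₂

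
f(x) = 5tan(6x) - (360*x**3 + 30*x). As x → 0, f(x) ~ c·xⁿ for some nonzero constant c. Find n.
5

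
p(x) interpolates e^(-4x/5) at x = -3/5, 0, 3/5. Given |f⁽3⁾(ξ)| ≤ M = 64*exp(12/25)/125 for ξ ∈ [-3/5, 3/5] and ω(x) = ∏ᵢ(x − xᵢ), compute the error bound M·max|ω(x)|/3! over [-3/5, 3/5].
64*sqrt(3)*exp(12/25)/15625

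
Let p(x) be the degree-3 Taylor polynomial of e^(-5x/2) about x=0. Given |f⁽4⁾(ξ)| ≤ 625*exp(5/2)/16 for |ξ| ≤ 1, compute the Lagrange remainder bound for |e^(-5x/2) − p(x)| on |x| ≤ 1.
625*exp(5/2)/384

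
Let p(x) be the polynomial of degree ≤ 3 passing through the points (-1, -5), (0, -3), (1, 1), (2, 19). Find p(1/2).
-2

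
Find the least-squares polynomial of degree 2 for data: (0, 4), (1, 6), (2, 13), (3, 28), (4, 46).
137/35 + (-29/35)x + (20/7)x²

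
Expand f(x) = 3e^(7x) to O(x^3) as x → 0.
3 + 21*x + 147*x**2/2 + O(x**3)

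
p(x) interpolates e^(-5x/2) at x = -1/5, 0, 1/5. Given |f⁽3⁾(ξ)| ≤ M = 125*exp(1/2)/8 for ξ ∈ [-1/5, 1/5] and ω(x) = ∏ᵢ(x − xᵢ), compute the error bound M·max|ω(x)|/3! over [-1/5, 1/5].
sqrt(3)*exp(1/2)/216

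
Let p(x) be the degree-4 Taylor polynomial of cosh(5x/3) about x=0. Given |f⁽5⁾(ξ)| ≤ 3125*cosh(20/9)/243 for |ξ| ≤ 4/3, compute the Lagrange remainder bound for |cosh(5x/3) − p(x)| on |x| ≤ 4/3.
80000*cosh(20/9)/177147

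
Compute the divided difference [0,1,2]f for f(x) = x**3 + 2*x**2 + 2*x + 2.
5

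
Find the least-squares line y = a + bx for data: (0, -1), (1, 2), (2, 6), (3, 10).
a = -13/10, b = 37/10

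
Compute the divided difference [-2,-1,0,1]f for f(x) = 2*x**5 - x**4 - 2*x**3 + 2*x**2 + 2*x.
10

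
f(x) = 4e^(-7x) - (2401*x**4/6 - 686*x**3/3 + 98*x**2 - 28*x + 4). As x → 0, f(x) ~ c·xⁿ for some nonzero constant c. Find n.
5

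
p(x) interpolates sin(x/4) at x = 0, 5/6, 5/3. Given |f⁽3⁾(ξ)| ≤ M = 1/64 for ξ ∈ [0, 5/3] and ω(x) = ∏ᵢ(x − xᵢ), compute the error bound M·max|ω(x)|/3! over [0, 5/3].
125*sqrt(3)/373248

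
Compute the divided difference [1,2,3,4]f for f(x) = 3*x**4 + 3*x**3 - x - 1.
33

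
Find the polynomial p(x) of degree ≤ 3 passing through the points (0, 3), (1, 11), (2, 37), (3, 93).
2*x**3 + 3*x**2 + 3*x + 3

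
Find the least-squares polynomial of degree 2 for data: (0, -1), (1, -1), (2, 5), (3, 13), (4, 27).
-39/35 + (-11/7)x + (15/7)x²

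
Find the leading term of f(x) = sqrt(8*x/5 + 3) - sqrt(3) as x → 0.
4*sqrt(3)*x/15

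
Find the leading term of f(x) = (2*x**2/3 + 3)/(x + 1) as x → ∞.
2*x/3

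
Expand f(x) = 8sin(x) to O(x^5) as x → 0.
8*x - 4*x**3/3 + O(x**5)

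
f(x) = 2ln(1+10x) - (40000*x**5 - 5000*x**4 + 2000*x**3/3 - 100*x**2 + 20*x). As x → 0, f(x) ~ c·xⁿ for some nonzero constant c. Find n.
6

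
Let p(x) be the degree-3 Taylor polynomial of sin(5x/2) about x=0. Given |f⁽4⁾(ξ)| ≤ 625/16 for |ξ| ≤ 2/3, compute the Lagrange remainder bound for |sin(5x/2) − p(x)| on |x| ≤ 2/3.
625/1944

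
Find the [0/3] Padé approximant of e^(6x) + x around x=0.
1/(-127*x**3 + 31*x**2 - 7*x + 1)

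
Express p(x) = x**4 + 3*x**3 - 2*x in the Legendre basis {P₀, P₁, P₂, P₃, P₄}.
(1/5)P₀ + (-1/5)P₁ + (4/7)P₂ + (6/5)P₃ + (8/35)P₄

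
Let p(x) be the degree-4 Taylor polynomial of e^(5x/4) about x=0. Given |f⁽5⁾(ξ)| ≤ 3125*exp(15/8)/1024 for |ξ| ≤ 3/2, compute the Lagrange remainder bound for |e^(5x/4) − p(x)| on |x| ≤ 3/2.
50625*exp(15/8)/262144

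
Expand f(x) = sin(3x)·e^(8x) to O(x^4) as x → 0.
3*x + 24*x**2 + 183*x**3/2 + O(x**4)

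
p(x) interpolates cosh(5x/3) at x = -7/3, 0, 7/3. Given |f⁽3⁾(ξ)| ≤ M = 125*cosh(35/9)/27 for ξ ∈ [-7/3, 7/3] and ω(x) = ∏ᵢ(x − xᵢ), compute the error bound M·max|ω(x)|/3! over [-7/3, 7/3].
42875*sqrt(3)*cosh(35/9)/19683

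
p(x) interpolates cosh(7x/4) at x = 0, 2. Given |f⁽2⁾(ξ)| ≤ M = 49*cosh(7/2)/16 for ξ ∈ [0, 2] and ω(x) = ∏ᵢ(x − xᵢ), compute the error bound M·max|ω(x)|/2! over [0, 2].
49*cosh(7/2)/32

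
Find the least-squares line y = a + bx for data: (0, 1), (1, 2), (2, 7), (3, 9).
a = 2/5, b = 29/10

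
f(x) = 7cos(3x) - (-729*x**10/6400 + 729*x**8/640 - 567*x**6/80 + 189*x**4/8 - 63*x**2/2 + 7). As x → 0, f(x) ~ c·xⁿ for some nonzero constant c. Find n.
12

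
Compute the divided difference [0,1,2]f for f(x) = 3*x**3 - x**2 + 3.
8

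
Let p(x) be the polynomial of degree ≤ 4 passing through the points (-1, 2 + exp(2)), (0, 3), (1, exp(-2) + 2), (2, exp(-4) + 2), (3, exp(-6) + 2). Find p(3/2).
(-5 + 60*exp(2) + 90*exp(4) + (3*exp(2) + 236)*exp(6))*exp(-6)/128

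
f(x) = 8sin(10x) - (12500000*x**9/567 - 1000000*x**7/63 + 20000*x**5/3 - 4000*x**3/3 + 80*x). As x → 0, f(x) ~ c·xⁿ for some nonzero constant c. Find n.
11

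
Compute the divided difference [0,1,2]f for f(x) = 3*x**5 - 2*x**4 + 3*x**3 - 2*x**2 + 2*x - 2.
38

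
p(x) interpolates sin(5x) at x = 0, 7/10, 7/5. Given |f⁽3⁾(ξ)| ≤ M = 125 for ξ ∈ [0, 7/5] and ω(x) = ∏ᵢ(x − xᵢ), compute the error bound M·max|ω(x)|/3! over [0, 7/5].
343*sqrt(3)/216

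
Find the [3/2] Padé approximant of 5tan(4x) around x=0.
(-64*x**3/3 + 20*x)/(1 - 32*x**2/5)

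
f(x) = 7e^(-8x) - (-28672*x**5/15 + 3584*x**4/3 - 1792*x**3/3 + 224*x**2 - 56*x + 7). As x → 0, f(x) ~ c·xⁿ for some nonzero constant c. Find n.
6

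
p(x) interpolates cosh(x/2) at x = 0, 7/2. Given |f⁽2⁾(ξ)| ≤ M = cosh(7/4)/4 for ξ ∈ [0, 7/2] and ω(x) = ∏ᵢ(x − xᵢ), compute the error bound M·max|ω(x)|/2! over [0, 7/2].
49*cosh(7/4)/128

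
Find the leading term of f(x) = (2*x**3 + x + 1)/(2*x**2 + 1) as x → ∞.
x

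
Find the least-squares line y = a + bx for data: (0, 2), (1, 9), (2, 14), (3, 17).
a = 3, b = 5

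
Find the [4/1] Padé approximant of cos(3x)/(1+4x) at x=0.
(27*x**4/8 - 9*x**2/2 + 1)/(4*x + 1)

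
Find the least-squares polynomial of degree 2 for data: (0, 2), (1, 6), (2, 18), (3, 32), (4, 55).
67/35 + (62/35)x + (20/7)x²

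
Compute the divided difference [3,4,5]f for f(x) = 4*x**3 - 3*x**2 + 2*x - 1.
45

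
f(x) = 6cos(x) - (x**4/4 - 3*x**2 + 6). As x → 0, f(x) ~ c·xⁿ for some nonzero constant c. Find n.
6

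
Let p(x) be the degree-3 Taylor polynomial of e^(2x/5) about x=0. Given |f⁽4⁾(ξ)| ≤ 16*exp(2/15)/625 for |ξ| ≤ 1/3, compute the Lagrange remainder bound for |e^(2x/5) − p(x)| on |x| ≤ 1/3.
2*exp(2/15)/151875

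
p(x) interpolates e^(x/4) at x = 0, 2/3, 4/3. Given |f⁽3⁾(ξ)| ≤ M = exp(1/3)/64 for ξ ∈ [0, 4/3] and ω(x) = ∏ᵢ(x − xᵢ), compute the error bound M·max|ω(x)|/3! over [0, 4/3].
sqrt(3)*exp(1/3)/5832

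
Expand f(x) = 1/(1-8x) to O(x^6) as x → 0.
1 + 8*x + 64*x**2 + 512*x**3 + 4096*x**4 + 32768*x**5 + O(x**6)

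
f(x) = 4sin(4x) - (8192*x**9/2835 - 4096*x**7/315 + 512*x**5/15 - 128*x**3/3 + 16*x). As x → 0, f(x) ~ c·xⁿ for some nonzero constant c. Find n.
11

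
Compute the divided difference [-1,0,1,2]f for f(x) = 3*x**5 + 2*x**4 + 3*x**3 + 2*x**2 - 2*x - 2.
22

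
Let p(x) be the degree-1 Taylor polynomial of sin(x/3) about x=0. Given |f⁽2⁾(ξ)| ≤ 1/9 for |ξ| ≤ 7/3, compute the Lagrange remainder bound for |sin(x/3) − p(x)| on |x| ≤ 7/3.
49/162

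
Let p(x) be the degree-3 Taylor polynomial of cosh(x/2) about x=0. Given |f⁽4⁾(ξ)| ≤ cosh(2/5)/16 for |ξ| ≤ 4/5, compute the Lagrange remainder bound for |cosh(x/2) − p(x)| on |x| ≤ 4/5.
2*cosh(2/5)/1875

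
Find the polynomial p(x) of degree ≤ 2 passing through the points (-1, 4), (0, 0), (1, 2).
3*x**2 - x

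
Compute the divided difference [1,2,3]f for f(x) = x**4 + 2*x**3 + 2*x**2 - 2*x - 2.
39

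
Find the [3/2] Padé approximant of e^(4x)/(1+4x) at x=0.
(512*x**3/165 + 228*x**2/55 + 168*x/55 + 1)/(-212*x**2/55 + 168*x/55 + 1)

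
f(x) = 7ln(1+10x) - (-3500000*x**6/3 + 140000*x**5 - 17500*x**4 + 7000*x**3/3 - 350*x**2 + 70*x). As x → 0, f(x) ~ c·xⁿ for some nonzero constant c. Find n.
7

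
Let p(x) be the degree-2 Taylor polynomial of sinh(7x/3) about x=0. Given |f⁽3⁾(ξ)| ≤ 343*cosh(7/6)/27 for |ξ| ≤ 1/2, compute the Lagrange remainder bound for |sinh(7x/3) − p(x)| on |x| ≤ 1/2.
343*cosh(7/6)/1296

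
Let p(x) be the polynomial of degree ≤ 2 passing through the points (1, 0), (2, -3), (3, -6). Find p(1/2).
3/2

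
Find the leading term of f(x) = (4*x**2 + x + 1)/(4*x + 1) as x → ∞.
x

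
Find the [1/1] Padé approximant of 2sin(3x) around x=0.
6*x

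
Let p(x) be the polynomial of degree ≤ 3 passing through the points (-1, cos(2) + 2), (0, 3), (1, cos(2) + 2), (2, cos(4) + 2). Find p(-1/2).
cos(4)/16 + 47/16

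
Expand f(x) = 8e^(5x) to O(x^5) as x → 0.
8 + 40*x + 100*x**2 + 500*x**3/3 + 625*x**4/3 + O(x**5)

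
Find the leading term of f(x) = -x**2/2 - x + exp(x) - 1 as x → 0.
x**3/6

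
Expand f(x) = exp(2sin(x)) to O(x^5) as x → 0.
1 + 2*x + 2*x**2 + x**3 + O(x**5)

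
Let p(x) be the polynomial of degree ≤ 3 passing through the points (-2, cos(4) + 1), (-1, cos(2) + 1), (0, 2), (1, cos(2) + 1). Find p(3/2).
7*cos(2)/2 - 19/16 - 5*cos(4)/16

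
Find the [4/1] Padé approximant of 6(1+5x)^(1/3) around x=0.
(1250*x**4/81 - 400*x**3/27 + 20*x**2 + 32*x + 6)/(11*x/3 + 1)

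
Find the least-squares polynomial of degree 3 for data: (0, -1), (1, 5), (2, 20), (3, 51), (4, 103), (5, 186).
-68/63 + (1613/378)x + (211/252)x² + (125/108)x³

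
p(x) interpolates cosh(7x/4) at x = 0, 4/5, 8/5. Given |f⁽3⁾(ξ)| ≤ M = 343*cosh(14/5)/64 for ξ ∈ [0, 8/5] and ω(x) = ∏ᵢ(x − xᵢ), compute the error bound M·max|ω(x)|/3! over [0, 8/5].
343*sqrt(3)*cosh(14/5)/3375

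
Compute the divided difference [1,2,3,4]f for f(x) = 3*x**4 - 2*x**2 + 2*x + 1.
30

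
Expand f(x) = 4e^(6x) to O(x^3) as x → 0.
4 + 24*x + 72*x**2 + O(x**3)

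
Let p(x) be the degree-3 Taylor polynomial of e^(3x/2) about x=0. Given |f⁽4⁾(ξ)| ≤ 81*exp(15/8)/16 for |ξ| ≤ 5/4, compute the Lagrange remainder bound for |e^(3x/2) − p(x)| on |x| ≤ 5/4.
16875*exp(15/8)/32768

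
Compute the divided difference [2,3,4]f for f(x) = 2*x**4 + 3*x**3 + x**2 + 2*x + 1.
138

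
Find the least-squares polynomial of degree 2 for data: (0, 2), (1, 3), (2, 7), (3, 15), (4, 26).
71/35 + (-6/7)x + (12/7)x²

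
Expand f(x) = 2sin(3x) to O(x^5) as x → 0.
6*x - 9*x**3 + O(x**5)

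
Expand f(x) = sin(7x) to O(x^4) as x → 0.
7*x - 343*x**3/6 + O(x**4)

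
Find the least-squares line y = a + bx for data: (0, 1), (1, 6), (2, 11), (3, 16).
a = 1, b = 5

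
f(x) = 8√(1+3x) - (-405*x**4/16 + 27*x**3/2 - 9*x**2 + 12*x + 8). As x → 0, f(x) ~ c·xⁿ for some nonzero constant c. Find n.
5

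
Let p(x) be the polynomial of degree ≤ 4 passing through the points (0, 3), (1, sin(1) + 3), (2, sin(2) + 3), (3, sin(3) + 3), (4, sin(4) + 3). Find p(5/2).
-5*sin(1)/32 - 5*sin(4)/128 + 15*sin(3)/32 + 45*sin(2)/64 + 3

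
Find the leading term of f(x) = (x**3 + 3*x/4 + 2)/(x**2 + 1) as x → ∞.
x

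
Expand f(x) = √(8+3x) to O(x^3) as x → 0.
2*sqrt(2) + 3*sqrt(2)*x/8 - 9*sqrt(2)*x**2/256 + O(x**3)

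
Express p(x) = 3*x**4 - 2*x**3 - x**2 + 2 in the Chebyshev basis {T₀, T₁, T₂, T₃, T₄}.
(21/8)T₀ + (-3/2)T₁ + T₂ + (-1/2)T₃ + (3/8)T₄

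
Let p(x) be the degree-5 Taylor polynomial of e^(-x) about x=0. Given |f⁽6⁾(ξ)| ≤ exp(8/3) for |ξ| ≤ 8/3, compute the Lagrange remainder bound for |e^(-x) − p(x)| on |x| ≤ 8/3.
16384*exp(8/3)/32805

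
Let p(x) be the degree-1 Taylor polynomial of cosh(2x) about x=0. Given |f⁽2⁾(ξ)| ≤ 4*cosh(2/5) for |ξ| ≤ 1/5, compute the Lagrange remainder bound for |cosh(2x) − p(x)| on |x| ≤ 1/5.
2*cosh(2/5)/25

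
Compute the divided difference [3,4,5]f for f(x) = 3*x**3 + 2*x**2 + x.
38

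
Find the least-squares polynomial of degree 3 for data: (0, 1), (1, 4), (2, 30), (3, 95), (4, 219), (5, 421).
55/63 + (-200/189)x + (379/252)x² + (335/108)x³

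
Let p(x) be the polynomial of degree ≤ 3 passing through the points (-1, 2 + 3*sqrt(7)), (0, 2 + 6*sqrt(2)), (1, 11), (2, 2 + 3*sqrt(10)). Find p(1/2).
-3*sqrt(10)/16 - 3*sqrt(7)/16 + 27*sqrt(2)/8 + 113/16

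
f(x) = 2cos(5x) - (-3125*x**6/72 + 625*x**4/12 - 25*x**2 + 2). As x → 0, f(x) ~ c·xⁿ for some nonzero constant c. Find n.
8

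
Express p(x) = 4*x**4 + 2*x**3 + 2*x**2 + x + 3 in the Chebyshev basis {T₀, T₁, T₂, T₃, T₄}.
(11/2)T₀ + (5/2)T₁ + (3)T₂ + (1/2)T₃ + (1/2)T₄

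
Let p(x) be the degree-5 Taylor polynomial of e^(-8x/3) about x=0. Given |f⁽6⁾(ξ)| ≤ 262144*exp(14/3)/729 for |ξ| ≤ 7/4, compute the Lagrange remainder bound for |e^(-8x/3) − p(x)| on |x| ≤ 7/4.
470596*exp(14/3)/32805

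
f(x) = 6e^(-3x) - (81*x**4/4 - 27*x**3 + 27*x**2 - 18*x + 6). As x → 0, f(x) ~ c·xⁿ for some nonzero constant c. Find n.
5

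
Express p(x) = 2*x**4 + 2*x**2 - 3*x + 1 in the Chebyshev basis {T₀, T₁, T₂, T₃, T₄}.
(11/4)T₀ + (-3)T₁ + (2)T₂ + (1/4)T₄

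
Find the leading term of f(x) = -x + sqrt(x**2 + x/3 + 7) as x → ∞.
1/6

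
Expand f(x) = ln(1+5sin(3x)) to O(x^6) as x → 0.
15*x - 225*x**2/2 + 2205*x**3/2 - 49275*x**4/4 + 1174581*x**5/8 + O(x**6)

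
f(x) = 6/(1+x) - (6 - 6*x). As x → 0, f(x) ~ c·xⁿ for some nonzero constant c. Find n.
2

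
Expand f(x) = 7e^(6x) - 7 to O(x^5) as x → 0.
42*x + 126*x**2 + 252*x**3 + 378*x**4 + O(x**5)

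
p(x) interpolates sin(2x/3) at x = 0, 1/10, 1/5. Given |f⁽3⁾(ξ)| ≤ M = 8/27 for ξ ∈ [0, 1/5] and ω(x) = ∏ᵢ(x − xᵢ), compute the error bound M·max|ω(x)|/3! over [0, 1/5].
sqrt(3)/91125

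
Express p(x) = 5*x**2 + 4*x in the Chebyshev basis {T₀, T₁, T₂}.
(5/2)T₀ + (4)T₁ + (5/2)T₂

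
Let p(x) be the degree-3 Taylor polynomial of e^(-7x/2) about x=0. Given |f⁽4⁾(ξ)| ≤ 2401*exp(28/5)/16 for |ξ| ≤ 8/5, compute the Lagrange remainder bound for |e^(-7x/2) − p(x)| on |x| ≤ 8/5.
76832*exp(28/5)/1875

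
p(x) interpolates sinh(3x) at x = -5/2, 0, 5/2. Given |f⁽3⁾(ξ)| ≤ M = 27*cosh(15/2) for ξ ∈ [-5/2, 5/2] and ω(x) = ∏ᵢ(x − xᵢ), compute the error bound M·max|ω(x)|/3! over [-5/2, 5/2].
125*sqrt(3)*cosh(15/2)/8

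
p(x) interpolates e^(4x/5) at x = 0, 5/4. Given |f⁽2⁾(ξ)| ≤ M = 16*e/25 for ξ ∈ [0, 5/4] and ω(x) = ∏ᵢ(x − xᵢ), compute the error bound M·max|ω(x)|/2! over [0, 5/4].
e/8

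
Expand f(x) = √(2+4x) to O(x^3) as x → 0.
sqrt(2) + sqrt(2)*x - sqrt(2)*x**2/2 + O(x**3)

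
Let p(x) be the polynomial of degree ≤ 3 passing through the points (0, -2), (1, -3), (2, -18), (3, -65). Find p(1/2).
-15/8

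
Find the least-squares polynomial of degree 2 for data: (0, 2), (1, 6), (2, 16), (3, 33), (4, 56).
71/35 + (9/14)x + (45/14)x²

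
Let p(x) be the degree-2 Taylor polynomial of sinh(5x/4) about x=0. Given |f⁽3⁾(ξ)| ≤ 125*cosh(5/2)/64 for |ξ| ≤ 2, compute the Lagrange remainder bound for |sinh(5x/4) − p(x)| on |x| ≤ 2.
125*cosh(5/2)/48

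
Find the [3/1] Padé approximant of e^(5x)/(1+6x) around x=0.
(339875*x**3/12984 + 26425*x**2/2164 + 11445*x/2164 + 1)/(13609*x/2164 + 1)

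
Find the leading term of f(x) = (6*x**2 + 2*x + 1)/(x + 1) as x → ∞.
6*x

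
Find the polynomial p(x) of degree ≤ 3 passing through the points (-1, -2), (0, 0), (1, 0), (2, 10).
2*x**3 - x**2 - x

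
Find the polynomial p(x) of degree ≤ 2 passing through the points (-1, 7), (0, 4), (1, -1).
-x**2 - 4*x + 4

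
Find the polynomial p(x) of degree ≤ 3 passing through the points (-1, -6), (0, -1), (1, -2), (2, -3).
x**3 - 3*x**2 + x - 1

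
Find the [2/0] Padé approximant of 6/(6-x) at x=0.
x**2/36 + x/6 + 1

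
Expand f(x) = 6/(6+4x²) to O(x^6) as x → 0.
1 - 2*x**2/3 + 4*x**4/9 + O(x**6)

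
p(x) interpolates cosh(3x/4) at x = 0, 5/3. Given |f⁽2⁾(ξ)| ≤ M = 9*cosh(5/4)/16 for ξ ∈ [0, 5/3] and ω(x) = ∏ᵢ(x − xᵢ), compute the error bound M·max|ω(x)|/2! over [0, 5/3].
25*cosh(5/4)/128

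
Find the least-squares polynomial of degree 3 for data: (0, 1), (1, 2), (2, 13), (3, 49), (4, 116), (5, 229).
15/14 + (-127/84)x + (1/4)x² + (11/6)x³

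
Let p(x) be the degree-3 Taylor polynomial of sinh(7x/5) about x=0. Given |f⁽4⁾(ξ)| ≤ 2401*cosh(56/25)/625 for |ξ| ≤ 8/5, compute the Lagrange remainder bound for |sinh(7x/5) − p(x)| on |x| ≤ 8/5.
1229312*cosh(56/25)/1171875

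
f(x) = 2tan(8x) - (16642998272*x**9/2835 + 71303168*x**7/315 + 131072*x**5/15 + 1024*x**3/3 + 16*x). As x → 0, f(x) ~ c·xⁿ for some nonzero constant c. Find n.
11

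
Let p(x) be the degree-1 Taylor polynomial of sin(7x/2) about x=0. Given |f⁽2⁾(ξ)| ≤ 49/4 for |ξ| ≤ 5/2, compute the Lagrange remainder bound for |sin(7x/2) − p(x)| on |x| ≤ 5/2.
1225/32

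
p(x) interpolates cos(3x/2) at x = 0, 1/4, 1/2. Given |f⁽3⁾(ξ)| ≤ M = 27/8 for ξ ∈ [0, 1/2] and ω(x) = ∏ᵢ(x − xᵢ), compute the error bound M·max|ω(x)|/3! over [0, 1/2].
sqrt(3)/512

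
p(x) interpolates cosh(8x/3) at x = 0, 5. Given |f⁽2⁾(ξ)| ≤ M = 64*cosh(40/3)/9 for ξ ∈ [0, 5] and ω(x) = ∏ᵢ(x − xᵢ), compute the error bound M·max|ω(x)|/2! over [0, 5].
200*cosh(40/3)/9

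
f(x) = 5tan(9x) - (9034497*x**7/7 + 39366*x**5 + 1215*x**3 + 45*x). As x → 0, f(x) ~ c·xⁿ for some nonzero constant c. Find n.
9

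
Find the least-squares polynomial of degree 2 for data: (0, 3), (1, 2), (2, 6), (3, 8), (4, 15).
14/5 - x + x²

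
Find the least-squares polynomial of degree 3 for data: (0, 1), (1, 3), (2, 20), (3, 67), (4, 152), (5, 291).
43/42 + (-535/252)x + (79/42)x² + (73/36)x³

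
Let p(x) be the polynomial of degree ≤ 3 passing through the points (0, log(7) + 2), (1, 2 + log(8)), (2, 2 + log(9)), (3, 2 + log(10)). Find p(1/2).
2 + log(4*2**(7/8)*3**(3/8)*5**(1/16)*7**(5/16)/3)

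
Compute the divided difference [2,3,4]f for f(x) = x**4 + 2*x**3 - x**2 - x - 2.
72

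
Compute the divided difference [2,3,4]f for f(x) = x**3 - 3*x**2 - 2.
6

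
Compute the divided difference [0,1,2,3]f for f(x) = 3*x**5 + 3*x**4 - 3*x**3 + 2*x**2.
90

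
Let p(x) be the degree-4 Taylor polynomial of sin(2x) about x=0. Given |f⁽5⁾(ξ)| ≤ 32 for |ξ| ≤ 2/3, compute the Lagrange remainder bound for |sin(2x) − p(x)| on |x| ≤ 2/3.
128/3645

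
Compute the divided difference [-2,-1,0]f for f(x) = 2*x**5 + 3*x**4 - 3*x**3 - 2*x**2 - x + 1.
-2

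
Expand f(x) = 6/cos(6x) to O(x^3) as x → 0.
6 + 108*x**2 + O(x**3)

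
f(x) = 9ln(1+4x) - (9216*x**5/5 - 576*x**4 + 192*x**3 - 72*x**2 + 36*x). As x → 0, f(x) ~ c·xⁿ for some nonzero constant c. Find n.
6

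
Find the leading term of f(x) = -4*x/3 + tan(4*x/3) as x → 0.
64*x**3/81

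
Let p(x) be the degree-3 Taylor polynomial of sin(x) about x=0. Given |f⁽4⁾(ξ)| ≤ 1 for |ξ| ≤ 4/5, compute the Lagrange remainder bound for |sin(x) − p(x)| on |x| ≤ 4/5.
32/1875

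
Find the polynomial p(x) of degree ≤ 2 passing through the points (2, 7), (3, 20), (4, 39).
3*x**2 - 2*x - 1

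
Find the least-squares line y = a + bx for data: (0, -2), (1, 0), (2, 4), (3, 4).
a = -9/5, b = 11/5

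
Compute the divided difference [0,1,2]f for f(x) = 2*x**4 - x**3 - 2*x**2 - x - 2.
9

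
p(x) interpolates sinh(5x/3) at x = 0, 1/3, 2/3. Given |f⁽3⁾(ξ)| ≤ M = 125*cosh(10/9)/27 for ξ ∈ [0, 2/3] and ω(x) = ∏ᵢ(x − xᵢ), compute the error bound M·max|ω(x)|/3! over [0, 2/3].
125*sqrt(3)*cosh(10/9)/19683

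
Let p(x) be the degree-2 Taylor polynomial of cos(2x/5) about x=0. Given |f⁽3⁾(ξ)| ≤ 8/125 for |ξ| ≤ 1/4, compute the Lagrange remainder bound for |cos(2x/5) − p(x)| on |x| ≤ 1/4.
1/6000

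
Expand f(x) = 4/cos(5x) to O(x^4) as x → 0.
4 + 50*x**2 + O(x**4)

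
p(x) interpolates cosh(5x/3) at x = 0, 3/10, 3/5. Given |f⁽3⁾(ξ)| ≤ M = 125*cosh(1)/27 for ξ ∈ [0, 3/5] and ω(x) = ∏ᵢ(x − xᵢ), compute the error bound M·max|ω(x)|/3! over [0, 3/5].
sqrt(3)*cosh(1)/216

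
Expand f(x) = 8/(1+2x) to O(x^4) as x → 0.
8 - 16*x + 32*x**2 - 64*x**3 + O(x**4)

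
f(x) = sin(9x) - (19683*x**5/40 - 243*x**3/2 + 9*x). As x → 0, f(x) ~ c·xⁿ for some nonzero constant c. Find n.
7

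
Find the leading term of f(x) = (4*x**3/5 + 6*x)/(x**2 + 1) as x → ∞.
4*x/5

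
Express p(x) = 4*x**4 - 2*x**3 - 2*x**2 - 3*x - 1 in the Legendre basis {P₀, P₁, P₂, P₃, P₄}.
(-13/15)P₀ + (-21/5)P₁ + (20/21)P₂ + (-4/5)P₃ + (32/35)P₄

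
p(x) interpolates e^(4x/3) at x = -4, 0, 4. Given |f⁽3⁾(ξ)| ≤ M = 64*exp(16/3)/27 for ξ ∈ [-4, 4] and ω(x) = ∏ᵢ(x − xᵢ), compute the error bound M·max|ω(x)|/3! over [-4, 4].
4096*sqrt(3)*exp(16/3)/729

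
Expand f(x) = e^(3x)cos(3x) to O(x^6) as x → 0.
1 + 3*x - 9*x**3 - 27*x**4/2 - 81*x**5/10 + O(x**6)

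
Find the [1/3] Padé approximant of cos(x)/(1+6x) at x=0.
(1 - 5*x/72)/(427*x**3/144 + x**2/12 + 427*x/72 + 1)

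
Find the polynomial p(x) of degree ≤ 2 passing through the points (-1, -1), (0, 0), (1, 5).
2*x**2 + 3*x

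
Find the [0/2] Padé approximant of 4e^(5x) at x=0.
4/(25*x**2/2 - 5*x + 1)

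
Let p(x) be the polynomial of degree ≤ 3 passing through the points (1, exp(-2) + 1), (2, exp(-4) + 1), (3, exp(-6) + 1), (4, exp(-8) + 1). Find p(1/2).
(-35*exp(4) - 5 + 21*exp(2) + 35*exp(6) + 16*exp(8))*exp(-8)/16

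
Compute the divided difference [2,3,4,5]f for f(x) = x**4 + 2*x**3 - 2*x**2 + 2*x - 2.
16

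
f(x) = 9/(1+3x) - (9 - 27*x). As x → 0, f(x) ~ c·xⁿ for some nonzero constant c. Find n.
2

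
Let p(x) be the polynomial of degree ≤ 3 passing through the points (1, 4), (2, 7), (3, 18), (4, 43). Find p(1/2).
29/8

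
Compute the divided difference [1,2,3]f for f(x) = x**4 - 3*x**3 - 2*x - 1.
7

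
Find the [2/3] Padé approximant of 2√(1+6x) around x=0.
(63*x**2/2 + 84*x/5 + 2)/(-27*x**3/20 + 81*x**2/20 + 27*x/5 + 1)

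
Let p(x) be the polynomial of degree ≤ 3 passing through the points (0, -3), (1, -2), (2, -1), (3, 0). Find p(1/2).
-5/2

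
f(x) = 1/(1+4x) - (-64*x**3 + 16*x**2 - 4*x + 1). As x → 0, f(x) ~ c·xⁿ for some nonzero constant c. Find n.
4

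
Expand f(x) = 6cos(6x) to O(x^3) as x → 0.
6 - 108*x**2 + O(x**3)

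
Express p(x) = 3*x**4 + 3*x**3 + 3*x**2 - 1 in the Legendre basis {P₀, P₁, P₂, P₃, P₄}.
(3/5)P₀ + (9/5)P₁ + (26/7)P₂ + (6/5)P₃ + (24/35)P₄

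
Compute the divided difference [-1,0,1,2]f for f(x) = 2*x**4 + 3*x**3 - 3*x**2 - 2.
7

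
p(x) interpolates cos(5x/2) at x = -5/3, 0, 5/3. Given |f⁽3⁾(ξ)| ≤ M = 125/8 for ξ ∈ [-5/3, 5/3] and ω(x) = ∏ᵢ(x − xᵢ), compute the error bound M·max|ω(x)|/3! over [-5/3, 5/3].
15625*sqrt(3)/5832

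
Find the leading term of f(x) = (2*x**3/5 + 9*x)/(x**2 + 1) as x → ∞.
2*x/5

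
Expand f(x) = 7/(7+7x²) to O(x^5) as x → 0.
1 - x**2 + x**4 + O(x**5)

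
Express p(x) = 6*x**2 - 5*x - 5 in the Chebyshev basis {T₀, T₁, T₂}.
(-2)T₀ + (-5)T₁ + (3)T₂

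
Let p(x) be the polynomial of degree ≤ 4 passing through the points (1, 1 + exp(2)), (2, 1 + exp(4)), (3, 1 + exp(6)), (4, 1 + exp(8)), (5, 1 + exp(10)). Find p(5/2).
-5*exp(8)/32 - 5*exp(2)/128 + 1 + 15*exp(4)/32 + 45*exp(6)/64 + 3*exp(10)/128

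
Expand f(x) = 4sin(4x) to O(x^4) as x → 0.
16*x - 128*x**3/3 + O(x**4)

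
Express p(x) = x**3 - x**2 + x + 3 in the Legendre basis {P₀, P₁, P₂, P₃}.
(8/3)P₀ + (8/5)P₁ + (-2/3)P₂ + (2/5)P₃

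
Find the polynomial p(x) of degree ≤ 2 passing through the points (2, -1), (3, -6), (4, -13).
3 - x**2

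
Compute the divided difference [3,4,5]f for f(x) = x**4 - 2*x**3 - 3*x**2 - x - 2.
70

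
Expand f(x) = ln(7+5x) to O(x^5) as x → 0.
log(7) + 5*x/7 - 25*x**2/98 + 125*x**3/1029 - 625*x**4/9604 + O(x**5)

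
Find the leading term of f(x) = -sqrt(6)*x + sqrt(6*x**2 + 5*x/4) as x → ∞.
5*sqrt(6)/48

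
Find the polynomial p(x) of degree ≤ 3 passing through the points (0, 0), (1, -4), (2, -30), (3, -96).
-3*x**3 - 2*x**2 + x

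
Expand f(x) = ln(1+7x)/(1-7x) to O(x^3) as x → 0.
7*x + 49*x**2/2 + O(x**3)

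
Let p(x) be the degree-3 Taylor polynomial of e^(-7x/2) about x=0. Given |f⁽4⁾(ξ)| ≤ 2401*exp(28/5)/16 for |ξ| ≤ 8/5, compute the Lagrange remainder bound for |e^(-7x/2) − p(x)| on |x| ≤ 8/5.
76832*exp(28/5)/1875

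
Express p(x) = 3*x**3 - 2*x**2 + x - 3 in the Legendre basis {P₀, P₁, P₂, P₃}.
(-11/3)P₀ + (14/5)P₁ + (-4/3)P₂ + (6/5)P₃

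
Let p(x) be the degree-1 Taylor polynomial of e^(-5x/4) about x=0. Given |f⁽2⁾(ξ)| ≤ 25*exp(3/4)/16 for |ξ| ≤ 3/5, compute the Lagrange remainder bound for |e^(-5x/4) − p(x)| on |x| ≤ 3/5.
9*exp(3/4)/32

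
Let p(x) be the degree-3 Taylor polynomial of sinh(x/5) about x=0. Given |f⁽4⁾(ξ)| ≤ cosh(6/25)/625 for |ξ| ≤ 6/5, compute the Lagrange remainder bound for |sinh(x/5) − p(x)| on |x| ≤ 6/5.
54*cosh(6/25)/390625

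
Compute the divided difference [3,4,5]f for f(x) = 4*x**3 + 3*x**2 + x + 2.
51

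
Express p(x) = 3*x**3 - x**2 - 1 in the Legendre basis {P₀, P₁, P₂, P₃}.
(-4/3)P₀ + (9/5)P₁ + (-2/3)P₂ + (6/5)P₃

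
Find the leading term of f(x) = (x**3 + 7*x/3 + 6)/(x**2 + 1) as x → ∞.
x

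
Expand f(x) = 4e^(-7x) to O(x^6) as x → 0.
4 - 28*x + 98*x**2 - 686*x**3/3 + 2401*x**4/6 - 16807*x**5/30 + O(x**6)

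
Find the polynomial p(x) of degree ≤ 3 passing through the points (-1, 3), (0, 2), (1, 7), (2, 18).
3*x**2 + 2*x + 2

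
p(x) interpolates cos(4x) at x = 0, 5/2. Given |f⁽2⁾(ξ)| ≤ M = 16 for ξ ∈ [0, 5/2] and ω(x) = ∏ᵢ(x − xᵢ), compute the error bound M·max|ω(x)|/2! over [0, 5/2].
25/2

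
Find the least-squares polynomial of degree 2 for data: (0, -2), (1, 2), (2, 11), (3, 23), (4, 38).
-78/35 + (207/70)x + (25/14)x²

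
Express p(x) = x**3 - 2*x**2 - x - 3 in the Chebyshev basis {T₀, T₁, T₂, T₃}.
(-4)T₀ + (-1/4)T₁ - T₂ + (1/4)T₃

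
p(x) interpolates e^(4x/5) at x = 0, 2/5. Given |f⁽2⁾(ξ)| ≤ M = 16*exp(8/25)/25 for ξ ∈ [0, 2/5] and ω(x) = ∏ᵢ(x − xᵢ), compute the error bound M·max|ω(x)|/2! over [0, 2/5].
8*exp(8/25)/625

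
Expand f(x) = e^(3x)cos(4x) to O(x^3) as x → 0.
1 + 3*x - 7*x**2/2 + O(x**3)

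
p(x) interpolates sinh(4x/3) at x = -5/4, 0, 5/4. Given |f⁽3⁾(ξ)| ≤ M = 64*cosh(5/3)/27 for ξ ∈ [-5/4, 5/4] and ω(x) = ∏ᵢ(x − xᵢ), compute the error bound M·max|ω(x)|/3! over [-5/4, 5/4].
125*sqrt(3)*cosh(5/3)/729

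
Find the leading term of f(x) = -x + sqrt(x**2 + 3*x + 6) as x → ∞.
3/2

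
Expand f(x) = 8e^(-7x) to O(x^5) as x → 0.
8 - 56*x + 196*x**2 - 1372*x**3/3 + 2401*x**4/3 + O(x**5)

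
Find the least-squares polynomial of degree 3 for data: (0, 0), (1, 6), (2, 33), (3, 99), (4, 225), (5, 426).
1/14 + (113/84)x + (19/14)x² + (37/12)x³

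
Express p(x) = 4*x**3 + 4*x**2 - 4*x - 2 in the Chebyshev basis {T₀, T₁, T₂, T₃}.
-T₁ + (2)T₂ + T₃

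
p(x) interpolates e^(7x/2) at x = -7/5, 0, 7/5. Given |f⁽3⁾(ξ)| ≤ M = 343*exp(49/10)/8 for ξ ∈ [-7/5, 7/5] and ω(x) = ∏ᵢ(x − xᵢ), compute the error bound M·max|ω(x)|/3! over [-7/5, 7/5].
117649*sqrt(3)*exp(49/10)/27000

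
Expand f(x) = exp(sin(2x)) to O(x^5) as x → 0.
1 + 2*x + 2*x**2 - 2*x**4 + O(x**5)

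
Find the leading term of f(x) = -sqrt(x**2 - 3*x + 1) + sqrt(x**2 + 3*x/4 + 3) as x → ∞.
15/8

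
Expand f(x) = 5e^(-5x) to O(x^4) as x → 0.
5 - 25*x + 125*x**2/2 - 625*x**3/6 + O(x**4)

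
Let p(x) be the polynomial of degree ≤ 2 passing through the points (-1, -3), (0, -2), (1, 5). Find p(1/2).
3/4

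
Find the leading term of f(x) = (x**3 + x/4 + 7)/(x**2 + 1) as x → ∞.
x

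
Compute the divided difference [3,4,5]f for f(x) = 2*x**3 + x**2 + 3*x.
25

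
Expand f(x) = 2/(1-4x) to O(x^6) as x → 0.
2 + 8*x + 32*x**2 + 128*x**3 + 512*x**4 + 2048*x**5 + O(x**6)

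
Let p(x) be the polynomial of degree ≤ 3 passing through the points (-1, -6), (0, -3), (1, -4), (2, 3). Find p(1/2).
-15/4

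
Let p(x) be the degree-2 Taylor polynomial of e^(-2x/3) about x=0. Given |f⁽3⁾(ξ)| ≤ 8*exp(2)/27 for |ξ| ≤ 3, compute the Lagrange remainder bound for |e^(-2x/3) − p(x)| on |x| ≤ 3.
4*exp(2)/3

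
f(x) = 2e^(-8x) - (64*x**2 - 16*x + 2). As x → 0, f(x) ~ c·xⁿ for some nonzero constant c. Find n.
3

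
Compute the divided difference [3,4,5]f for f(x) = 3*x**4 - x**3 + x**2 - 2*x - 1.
280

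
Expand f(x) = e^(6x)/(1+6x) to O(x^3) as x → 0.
1 + 18*x**2 + O(x**3)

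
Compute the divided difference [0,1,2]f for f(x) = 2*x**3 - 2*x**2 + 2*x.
4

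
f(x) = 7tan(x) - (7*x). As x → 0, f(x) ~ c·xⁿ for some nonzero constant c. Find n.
3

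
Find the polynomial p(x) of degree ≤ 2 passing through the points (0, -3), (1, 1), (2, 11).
3*x**2 + x - 3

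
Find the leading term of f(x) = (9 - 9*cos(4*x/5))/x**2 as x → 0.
72/25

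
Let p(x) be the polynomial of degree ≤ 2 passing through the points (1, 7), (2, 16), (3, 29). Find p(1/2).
4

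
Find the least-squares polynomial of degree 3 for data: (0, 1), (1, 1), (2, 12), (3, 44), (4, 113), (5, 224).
10/9 + (-811/378)x + (-11/252)x² + (203/108)x³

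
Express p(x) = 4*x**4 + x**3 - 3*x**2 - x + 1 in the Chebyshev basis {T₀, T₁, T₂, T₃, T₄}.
T₀ + (-1/4)T₁ + (1/2)T₂ + (1/4)T₃ + (1/2)T₄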